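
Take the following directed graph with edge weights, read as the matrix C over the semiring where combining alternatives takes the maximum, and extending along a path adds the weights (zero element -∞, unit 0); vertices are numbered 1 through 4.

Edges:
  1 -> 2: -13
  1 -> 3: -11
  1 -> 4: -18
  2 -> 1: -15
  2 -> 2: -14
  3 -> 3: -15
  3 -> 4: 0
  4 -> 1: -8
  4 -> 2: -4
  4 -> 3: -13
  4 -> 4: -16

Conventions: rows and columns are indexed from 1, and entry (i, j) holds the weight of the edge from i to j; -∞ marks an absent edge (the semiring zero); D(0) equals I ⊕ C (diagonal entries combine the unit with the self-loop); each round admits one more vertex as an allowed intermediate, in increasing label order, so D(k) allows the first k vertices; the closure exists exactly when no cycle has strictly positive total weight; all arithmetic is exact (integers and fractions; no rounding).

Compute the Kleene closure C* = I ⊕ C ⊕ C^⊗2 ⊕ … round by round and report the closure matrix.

D(0):
  [0, -13, -11, -18]
  [-15, 0, -∞, -∞]
  [-∞, -∞, 0, 0]
  [-8, -4, -13, 0]
D(1):
  [0, -13, -11, -18]
  [-15, 0, -26, -33]
  [-∞, -∞, 0, 0]
  [-8, -4, -13, 0]
D(2):
  [0, -13, -11, -18]
  [-15, 0, -26, -33]
  [-∞, -∞, 0, 0]
  [-8, -4, -13, 0]
D(3):
  [0, -13, -11, -11]
  [-15, 0, -26, -26]
  [-∞, -∞, 0, 0]
  [-8, -4, -13, 0]
D(4):
  [0, -13, -11, -11]
  [-15, 0, -26, -26]
  [-8, -4, 0, 0]
  [-8, -4, -13, 0]
Answer: C* = [[0, -13, -11, -11], [-15, 0, -26, -26], [-8, -4, 0, 0], [-8, -4, -13, 0]]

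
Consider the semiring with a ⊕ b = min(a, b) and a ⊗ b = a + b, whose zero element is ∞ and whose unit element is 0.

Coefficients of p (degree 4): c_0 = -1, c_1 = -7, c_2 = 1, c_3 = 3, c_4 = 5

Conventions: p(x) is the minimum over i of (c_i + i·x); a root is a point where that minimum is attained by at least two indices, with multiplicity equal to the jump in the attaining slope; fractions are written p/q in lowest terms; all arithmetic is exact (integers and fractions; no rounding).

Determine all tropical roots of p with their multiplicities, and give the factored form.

hull edge (i=0, c=-1) to (i=1, c=-7): slope -6, span 1
hull edge (i=1, c=-7) to (i=4, c=5): slope 4, span 3
Factored form: p(x) = 5 ⊗ (x ⊕ (-4)) ⊗ (x ⊕ (-4)) ⊗ (x ⊕ (-4)) ⊗ (x ⊕ 6)
Answer: roots = -4 (mult 3), 6 (mult 1)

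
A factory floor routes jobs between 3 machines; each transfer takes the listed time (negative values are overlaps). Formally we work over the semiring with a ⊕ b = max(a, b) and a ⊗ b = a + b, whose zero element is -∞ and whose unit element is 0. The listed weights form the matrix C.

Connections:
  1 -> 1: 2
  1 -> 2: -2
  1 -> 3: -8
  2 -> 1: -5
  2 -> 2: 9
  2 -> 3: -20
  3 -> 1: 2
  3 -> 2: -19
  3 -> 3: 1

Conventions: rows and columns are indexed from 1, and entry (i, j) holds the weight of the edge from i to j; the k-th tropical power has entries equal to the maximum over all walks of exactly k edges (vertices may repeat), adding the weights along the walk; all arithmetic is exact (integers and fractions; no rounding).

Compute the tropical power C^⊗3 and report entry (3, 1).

C^⊗2:
  [4, 7, -6]
  [4, 18, -11]
  [4, 0, 2]
C^⊗3:
  [6, 16, -4]
  [13, 27, -2]
  [6, 9, 3]
Key observation: the optimum is the walk 3->1->1->1, with weight 2 + 2 + 2 = 6.
Optimal value attained by: walk 3->1->1->1.
Answer: (C^⊗3)[3][1] = 6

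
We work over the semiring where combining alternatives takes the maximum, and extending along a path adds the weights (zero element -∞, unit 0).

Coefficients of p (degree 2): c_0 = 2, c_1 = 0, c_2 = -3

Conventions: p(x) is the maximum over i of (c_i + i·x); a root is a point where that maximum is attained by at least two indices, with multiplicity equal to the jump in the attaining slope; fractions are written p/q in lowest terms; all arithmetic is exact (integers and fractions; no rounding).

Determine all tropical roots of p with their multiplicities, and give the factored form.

hull edge (i=0, c=2) to (i=1, c=0): slope -2, span 1
hull edge (i=1, c=0) to (i=2, c=-3): slope -3, span 1
Factored form: p(x) = -3 ⊗ (x ⊕ 2) ⊗ (x ⊕ 3)
Answer: roots = 2 (mult 1), 3 (mult 1)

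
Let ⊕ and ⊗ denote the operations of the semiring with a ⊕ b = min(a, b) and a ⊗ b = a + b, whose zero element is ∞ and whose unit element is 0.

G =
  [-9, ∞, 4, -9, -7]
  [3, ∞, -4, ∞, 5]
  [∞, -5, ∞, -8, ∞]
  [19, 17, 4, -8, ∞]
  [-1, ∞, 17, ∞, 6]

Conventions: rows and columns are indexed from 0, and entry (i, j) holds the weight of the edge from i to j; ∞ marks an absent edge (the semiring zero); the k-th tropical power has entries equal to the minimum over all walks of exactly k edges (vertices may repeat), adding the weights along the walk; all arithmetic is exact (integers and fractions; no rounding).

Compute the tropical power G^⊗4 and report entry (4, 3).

G^⊗2:
  [-18, -1, -5, -18, -16]
  [-6, -9, 7, -12, -4]
  [-2, 9, -9, -16, 0]
  [10, -1, -4, -16, 12]
  [-10, 12, 3, -10, -8]
G^⊗3:
  [-27, -10, -14, -27, -25]
  [-15, 2, -13, -20, -13]
  [-11, -14, -12, -24, -9]
  [1, -9, -12, -24, 3]
  [-19, -2, -6, -19, -17]
G^⊗4:
  [-36, -19, -23, -36, -34]
  [-24, -18, -16, -28, -22]
  [-20, -17, -20, -32, -18]
  [-8, -17, -20, -32, -6]
  [-28, -11, -15, -28, -26]
Key observation: the optimum is the walk 4->0->0->0->3, with weight (-1) + (-9) + (-9) + (-9) = -28.
Optimal value attained by: walk 4->0->0->0->3.
Answer: (G^⊗4)[4][3] = -28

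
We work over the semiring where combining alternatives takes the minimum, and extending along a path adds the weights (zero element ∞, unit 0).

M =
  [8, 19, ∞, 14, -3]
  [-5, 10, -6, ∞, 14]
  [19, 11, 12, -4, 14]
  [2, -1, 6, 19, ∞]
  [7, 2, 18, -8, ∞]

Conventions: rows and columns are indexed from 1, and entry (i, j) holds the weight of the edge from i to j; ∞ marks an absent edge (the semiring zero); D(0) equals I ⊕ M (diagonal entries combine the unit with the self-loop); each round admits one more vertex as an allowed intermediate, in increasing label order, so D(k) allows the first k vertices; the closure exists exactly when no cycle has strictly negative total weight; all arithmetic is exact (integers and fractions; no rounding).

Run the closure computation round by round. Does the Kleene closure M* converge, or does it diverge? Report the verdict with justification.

D(0):
  [0, 19, ∞, 14, -3]
  [-5, 0, -6, ∞, 14]
  [19, 11, 0, -4, 14]
  [2, -1, 6, 0, ∞]
  [7, 2, 18, -8, 0]
D(1):
  [0, 19, ∞, 14, -3]
  [-5, 0, -6, 9, -8]
  [19, 11, 0, -4, 14]
  [2, -1, 6, 0, -1]
  [7, 2, 18, -8, 0]
Detection: at round 2, diagonal entry (5, 5) turns strictly negative.
Key observation: the cycle 5->2->1->5 has total weight 2 + (-5) + (-3), which is strictly negative.
Answer: DIVERGES — negative cycle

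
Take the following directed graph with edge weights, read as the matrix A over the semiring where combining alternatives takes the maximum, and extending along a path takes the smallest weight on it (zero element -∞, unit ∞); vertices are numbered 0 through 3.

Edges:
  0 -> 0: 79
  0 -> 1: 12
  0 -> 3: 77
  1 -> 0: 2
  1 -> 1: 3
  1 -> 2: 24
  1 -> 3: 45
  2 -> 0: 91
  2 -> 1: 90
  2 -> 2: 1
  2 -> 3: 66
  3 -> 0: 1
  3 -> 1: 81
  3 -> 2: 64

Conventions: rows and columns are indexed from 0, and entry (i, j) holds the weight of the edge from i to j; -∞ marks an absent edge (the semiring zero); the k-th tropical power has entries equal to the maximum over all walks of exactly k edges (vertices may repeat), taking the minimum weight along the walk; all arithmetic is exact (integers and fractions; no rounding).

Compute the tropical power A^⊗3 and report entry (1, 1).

A^⊗2:
  [79, 77, 64, 77]
  [24, 45, 45, 24]
  [79, 66, 64, 77]
  [64, 64, 24, 64]
A^⊗3:
  [79, 77, 64, 77]
  [45, 45, 24, 45]
  [79, 77, 64, 77]
  [64, 64, 64, 64]
Key observation: the optimum is the walk 1->3->2->1, with weight 45 min 64 min 90 = 45.
Optimal value attained by: walk 1->3->2->1.
Answer: (A^⊗3)[1][1] = 45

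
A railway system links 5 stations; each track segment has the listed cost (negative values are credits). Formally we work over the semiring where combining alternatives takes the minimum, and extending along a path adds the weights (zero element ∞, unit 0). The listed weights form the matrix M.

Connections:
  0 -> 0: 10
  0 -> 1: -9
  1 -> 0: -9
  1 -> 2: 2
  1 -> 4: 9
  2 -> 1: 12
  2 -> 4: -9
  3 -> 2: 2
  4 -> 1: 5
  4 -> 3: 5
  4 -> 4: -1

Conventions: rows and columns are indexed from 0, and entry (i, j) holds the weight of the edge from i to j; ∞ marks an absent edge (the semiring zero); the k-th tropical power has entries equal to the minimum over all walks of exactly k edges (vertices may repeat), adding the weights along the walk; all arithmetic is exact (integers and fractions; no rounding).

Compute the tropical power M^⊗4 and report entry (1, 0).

M^⊗2:
  [-18, 1, -7, ∞, 0]
  [1, -18, ∞, 14, -7]
  [3, -4, 14, -4, -10]
  [∞, 14, ∞, ∞, -7]
  [-4, 4, 7, 4, -2]
M^⊗3:
  [-8, -27, 3, 5, -16]
  [-27, -8, -16, -2, -9]
  [-13, -6, -2, -5, -11]
  [5, -2, 16, -2, -8]
  [-5, -13, 6, 3, -3]
M^⊗4:
  [-36, -17, -25, -11, -18]
  [-17, -36, -6, -4, -25]
  [-15, -22, -4, -6, -12]
  [-11, -4, 0, -3, -9]
  [-22, -14, -11, 2, -4]
Key observation: the optimum is the walk 1->0->0->1->0, with weight (-9) + 10 + (-9) + (-9) = -17.
Optimal value attained by: walk 1->0->0->1->0.
Answer: (M^⊗4)[1][0] = -17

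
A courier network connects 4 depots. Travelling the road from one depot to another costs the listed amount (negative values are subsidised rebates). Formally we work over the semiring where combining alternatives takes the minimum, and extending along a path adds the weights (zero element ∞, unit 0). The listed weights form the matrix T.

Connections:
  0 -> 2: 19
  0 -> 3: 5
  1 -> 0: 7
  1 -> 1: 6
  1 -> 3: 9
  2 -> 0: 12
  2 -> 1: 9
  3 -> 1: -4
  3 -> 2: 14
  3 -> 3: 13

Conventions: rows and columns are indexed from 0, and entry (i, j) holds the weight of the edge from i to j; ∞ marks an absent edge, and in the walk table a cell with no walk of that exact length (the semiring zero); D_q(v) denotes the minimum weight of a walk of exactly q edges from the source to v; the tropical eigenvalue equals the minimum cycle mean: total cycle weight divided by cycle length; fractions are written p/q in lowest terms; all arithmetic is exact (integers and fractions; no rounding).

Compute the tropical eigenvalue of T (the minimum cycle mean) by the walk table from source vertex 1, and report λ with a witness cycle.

q=0: [∞, 0, ∞, ∞]
q=1: [7, 6, ∞, 9]
q=2: [13, 5, 23, 12]
q=3: [12, 8, 26, 14]
q=4: [15, 10, 28, 17]
Optimal cycle mean attained by: cycle 1->3->1, total 9 + (-4), length 2.
Answer: λ = 5/2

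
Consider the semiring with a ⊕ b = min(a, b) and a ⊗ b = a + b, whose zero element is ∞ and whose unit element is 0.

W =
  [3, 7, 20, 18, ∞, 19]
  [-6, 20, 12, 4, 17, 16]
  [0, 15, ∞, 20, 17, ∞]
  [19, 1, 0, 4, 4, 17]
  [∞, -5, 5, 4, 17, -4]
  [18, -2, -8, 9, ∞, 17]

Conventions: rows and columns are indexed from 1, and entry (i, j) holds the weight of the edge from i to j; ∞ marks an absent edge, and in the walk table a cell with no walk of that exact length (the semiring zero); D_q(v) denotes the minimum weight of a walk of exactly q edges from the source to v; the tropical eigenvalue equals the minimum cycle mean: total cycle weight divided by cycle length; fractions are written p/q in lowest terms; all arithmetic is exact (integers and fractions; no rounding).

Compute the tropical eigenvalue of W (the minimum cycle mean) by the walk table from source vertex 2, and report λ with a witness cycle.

q=0: [∞, 0, ∞, ∞, ∞, ∞]
q=1: [-6, 20, 12, 4, 17, 16]
q=2: [-3, 1, 4, 8, 8, 13]
q=3: [-5, 3, 5, 5, 12, 4]
q=4: [-3, 2, -4, 7, 9, 8]
q=5: [-4, 4, 0, 6, 11, 5]
q=6: [-2, 3, -3, 8, 10, 7]
Optimal cycle mean attained by: cycle 1->2->1, total 7 + (-6), length 2.
Answer: λ = 1/2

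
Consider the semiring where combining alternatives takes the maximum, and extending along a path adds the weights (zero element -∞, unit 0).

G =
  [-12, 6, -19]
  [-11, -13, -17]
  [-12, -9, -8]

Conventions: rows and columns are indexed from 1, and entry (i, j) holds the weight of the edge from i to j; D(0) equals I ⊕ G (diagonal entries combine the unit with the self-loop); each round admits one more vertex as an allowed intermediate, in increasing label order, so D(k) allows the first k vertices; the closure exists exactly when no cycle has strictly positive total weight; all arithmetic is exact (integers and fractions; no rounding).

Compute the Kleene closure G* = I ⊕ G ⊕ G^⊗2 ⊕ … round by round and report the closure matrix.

D(0):
  [0, 6, -19]
  [-11, 0, -17]
  [-12, -9, 0]
D(1):
  [0, 6, -19]
  [-11, 0, -17]
  [-12, -6, 0]
D(2):
  [0, 6, -11]
  [-11, 0, -17]
  [-12, -6, 0]
D(3):
  [0, 6, -11]
  [-11, 0, -17]
  [-12, -6, 0]
Answer: G* = [[0, 6, -11], [-11, 0, -17], [-12, -6, 0]]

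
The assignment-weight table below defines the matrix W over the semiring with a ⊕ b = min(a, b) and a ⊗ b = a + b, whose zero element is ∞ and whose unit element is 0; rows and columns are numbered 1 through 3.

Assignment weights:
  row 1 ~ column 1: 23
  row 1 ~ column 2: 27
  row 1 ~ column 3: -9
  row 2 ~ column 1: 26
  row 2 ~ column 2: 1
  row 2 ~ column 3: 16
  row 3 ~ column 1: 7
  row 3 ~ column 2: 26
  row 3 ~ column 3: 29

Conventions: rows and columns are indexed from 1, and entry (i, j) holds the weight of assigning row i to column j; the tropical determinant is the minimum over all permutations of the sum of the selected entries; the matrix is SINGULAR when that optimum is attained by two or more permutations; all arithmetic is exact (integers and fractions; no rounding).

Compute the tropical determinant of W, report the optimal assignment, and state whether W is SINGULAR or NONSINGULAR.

σ = (1, 2, 3): 23 + 1 + 29 = 53
σ = (1, 3, 2): 23 + 16 + 26 = 65
σ = (2, 1, 3): 27 + 26 + 29 = 82
σ = (2, 3, 1): 27 + 16 + 7 = 50
σ = (3, 1, 2): (-9) + 26 + 26 = 43
σ = (3, 2, 1): (-9) + 1 + 7 = -1
Optimal value attained by: σ = (3, 2, 1).
Answer: det⊕(W) = -1; verdict: NONSINGULAR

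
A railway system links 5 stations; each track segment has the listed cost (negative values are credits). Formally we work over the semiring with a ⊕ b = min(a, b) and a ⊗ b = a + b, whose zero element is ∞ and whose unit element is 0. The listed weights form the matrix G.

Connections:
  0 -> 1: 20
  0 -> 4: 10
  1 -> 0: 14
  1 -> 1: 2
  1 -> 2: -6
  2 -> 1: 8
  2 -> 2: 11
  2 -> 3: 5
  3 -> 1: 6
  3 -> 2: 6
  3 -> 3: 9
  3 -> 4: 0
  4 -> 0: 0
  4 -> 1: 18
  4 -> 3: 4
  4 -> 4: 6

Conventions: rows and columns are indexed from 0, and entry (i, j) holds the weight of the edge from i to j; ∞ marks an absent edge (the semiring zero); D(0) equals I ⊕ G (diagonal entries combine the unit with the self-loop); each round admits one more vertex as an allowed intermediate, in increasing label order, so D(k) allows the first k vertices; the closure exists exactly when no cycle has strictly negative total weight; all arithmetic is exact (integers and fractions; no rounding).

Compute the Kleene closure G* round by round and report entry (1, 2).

D(0):
  [0, 20, ∞, ∞, 10]
  [14, 0, -6, ∞, ∞]
  [∞, 8, 0, 5, ∞]
  [∞, 6, 6, 0, 0]
  [0, 18, ∞, 4, 0]
D(1):
  [0, 20, ∞, ∞, 10]
  [14, 0, -6, ∞, 24]
  [∞, 8, 0, 5, ∞]
  [∞, 6, 6, 0, 0]
  [0, 18, ∞, 4, 0]
D(2):
  [0, 20, 14, ∞, 10]
  [14, 0, -6, ∞, 24]
  [22, 8, 0, 5, 32]
  [20, 6, 0, 0, 0]
  [0, 18, 12, 4, 0]
D(3):
  [0, 20, 14, 19, 10]
  [14, 0, -6, -1, 24]
  [22, 8, 0, 5, 32]
  [20, 6, 0, 0, 0]
  [0, 18, 12, 4, 0]
D(4):
  [0, 20, 14, 19, 10]
  [14, 0, -6, -1, -1]
  [22, 8, 0, 5, 5]
  [20, 6, 0, 0, 0]
  [0, 10, 4, 4, 0]
D(5):
  [0, 20, 14, 14, 10]
  [-1, 0, -6, -1, -1]
  [5, 8, 0, 5, 5]
  [0, 6, 0, 0, 0]
  [0, 10, 4, 4, 0]
Answer: G*[1][2] = -6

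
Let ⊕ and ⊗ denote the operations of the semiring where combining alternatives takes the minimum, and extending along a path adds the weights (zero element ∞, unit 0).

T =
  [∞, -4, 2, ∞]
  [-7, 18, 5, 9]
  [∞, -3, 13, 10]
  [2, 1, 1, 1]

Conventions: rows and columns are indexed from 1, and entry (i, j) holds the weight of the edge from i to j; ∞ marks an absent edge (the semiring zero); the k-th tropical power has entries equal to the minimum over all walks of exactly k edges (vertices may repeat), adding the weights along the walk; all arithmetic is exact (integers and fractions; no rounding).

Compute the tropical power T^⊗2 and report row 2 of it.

T^⊗2:
  [-11, -1, 1, 5]
  [11, -11, -5, 10]
  [-10, 10, 2, 6]
  [-6, -2, 2, 2]
Answer: row 2 of T^⊗2 = [11, -11, -5, 10]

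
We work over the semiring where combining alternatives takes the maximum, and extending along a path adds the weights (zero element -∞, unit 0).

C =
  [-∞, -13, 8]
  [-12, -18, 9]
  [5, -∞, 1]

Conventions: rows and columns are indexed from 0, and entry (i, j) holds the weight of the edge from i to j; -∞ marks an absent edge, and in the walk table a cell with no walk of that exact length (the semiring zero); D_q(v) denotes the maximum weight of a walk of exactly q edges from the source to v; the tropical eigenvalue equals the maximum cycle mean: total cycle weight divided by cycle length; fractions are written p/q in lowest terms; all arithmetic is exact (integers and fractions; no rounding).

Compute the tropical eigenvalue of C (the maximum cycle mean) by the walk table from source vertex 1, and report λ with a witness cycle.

q=0: [-∞, 0, -∞]
q=1: [-12, -18, 9]
q=2: [14, -25, 10]
q=3: [15, 1, 22]
Optimal cycle mean attained by: cycle 0->2->0, total 8 + 5, length 2.
Answer: λ = 13/2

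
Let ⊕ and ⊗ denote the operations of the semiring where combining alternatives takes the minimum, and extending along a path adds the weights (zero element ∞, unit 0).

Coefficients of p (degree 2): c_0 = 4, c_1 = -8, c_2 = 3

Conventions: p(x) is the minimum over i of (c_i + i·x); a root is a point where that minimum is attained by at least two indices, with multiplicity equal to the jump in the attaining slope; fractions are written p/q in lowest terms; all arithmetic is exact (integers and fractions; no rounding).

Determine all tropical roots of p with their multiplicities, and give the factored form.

hull edge (i=0, c=4) to (i=1, c=-8): slope -12, span 1
hull edge (i=1, c=-8) to (i=2, c=3): slope 11, span 1
Factored form: p(x) = 3 ⊗ (x ⊕ (-11)) ⊗ (x ⊕ 12)
Answer: roots = -11 (mult 1), 12 (mult 1)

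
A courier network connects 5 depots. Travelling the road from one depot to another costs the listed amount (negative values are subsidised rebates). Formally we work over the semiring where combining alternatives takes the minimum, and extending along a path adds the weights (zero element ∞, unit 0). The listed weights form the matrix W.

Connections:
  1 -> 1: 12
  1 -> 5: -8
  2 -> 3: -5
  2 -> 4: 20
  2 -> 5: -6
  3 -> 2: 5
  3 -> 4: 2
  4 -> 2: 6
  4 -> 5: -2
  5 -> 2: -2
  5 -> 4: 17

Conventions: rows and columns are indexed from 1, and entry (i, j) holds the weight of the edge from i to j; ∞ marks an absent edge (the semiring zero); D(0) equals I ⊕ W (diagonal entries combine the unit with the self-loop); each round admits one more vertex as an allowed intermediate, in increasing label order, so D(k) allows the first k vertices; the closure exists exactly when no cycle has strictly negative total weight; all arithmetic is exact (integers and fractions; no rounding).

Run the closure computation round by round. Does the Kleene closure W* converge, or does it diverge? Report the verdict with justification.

D(0):
  [0, ∞, ∞, ∞, -8]
  [∞, 0, -5, 20, -6]
  [∞, 5, 0, 2, ∞]
  [∞, 6, ∞, 0, -2]
  [∞, -2, ∞, 17, 0]
D(1):
  [0, ∞, ∞, ∞, -8]
  [∞, 0, -5, 20, -6]
  [∞, 5, 0, 2, ∞]
  [∞, 6, ∞, 0, -2]
  [∞, -2, ∞, 17, 0]
Detection: at round 2, diagonal entry (5, 5) turns strictly negative.
Key observation: the cycle 5->2->5 has total weight (-2) + (-6), which is strictly negative.
Answer: DIVERGES — negative cycle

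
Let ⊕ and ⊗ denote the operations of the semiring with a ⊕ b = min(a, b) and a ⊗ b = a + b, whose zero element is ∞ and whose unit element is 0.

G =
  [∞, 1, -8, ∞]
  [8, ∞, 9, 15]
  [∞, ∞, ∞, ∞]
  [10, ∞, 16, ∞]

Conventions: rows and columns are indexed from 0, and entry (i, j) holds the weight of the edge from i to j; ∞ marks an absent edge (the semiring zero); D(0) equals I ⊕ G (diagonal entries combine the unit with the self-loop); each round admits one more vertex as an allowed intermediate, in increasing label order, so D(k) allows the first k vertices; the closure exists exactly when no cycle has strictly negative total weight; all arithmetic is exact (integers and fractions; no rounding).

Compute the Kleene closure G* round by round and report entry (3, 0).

D(0):
  [0, 1, -8, ∞]
  [8, 0, 9, 15]
  [∞, ∞, 0, ∞]
  [10, ∞, 16, 0]
D(1):
  [0, 1, -8, ∞]
  [8, 0, 0, 15]
  [∞, ∞, 0, ∞]
  [10, 11, 2, 0]
D(2):
  [0, 1, -8, 16]
  [8, 0, 0, 15]
  [∞, ∞, 0, ∞]
  [10, 11, 2, 0]
D(3):
  [0, 1, -8, 16]
  [8, 0, 0, 15]
  [∞, ∞, 0, ∞]
  [10, 11, 2, 0]
D(4):
  [0, 1, -8, 16]
  [8, 0, 0, 15]
  [∞, ∞, 0, ∞]
  [10, 11, 2, 0]
Answer: G*[3][0] = 10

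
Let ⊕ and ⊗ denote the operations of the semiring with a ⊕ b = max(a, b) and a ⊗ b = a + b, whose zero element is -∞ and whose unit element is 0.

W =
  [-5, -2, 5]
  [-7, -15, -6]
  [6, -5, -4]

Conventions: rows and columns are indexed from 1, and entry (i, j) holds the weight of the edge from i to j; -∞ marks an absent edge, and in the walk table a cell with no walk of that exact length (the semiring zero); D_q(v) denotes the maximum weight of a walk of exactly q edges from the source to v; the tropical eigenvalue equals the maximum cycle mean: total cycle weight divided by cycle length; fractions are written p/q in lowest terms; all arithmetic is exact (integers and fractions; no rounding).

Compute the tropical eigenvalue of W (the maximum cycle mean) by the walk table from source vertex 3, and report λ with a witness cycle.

q=0: [-∞, -∞, 0]
q=1: [6, -5, -4]
q=2: [2, 4, 11]
q=3: [17, 6, 7]
Optimal cycle mean attained by: cycle 1->3->1, total 5 + 6, length 2.
Answer: λ = 11/2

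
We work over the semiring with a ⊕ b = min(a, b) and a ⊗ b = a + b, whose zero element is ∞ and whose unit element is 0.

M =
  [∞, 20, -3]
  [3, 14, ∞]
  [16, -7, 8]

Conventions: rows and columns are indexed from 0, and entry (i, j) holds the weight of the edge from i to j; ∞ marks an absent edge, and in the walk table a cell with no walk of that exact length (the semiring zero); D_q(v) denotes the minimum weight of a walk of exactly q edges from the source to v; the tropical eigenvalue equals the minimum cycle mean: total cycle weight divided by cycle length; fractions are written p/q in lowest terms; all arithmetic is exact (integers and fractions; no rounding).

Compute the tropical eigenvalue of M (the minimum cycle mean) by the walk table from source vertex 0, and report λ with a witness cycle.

q=0: [0, ∞, ∞]
q=1: [∞, 20, -3]
q=2: [13, -10, 5]
q=3: [-7, -2, 10]
Optimal cycle mean attained by: cycle 0->2->1->0, total (-3) + (-7) + 3, length 3.
Answer: λ = -7/3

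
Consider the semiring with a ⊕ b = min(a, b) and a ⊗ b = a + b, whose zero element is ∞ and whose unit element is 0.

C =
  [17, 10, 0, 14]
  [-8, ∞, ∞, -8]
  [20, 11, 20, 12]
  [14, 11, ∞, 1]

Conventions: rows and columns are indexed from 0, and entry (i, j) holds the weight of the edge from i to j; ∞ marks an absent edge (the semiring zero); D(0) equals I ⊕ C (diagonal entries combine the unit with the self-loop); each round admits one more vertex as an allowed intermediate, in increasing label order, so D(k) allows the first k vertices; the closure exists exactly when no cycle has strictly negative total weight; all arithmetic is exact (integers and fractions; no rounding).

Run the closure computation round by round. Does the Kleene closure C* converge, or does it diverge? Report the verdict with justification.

D(0):
  [0, 10, 0, 14]
  [-8, 0, ∞, -8]
  [20, 11, 0, 12]
  [14, 11, ∞, 0]
D(1):
  [0, 10, 0, 14]
  [-8, 0, -8, -8]
  [20, 11, 0, 12]
  [14, 11, 14, 0]
D(2):
  [0, 10, 0, 2]
  [-8, 0, -8, -8]
  [3, 11, 0, 3]
  [3, 11, 3, 0]
D(3):
  [0, 10, 0, 2]
  [-8, 0, -8, -8]
  [3, 11, 0, 3]
  [3, 11, 3, 0]
D(4):
  [0, 10, 0, 2]
  [-8, 0, -8, -8]
  [3, 11, 0, 3]
  [3, 11, 3, 0]
Key observation: every diagonal entry stays at the unit through all rounds, so no improving cycle exists.
Answer: CONVERGES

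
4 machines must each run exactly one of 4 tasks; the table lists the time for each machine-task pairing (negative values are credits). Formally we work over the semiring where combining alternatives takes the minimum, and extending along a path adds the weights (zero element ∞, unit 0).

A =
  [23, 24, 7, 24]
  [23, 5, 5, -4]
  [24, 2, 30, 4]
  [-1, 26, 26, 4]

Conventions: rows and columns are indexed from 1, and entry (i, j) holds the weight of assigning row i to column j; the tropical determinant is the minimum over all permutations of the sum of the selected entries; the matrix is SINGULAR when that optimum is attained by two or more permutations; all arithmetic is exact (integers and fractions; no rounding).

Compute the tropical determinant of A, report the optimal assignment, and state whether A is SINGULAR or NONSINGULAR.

σ = (1, 2, 3, 4): 23 + 5 + 30 + 4 = 62
σ = (1, 2, 4, 3): 23 + 5 + 4 + 26 = 58
σ = (1, 3, 2, 4): 23 + 5 + 2 + 4 = 34
σ = (1, 3, 4, 2): 23 + 5 + 4 + 26 = 58
σ = (1, 4, 2, 3): 23 + (-4) + 2 + 26 = 47
σ = (1, 4, 3, 2): 23 + (-4) + 30 + 26 = 75
σ = (2, 1, 3, 4): 24 + 23 + 30 + 4 = 81
σ = (2, 1, 4, 3): 24 + 23 + 4 + 26 = 77
σ = (2, 3, 1, 4): 24 + 5 + 24 + 4 = 57
σ = (2, 3, 4, 1): 24 + 5 + 4 + (-1) = 32
σ = (2, 4, 1, 3): 24 + (-4) + 24 + 26 = 70
σ = (2, 4, 3, 1): 24 + (-4) + 30 + (-1) = 49
σ = (3, 1, 2, 4): 7 + 23 + 2 + 4 = 36
σ = (3, 1, 4, 2): 7 + 23 + 4 + 26 = 60
σ = (3, 2, 1, 4): 7 + 5 + 24 + 4 = 40
σ = (3, 2, 4, 1): 7 + 5 + 4 + (-1) = 15
σ = (3, 4, 1, 2): 7 + (-4) + 24 + 26 = 53
σ = (3, 4, 2, 1): 7 + (-4) + 2 + (-1) = 4
σ = (4, 1, 2, 3): 24 + 23 + 2 + 26 = 75
σ = (4, 1, 3, 2): 24 + 23 + 30 + 26 = 103
σ = (4, 2, 1, 3): 24 + 5 + 24 + 26 = 79
σ = (4, 2, 3, 1): 24 + 5 + 30 + (-1) = 58
σ = (4, 3, 1, 2): 24 + 5 + 24 + 26 = 79
σ = (4, 3, 2, 1): 24 + 5 + 2 + (-1) = 30
Optimal value attained by: σ = (3, 4, 2, 1).
Answer: det⊕(A) = 4; verdict: NONSINGULAR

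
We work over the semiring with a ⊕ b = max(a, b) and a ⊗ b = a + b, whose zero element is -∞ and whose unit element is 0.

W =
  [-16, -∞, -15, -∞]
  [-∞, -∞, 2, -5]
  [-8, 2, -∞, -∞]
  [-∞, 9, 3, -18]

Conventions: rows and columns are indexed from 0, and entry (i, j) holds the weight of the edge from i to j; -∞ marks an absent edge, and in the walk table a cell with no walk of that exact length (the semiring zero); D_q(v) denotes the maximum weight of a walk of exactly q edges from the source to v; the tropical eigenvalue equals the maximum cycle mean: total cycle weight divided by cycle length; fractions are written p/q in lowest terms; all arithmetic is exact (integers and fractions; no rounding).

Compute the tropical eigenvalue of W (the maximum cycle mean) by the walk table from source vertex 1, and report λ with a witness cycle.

q=0: [-∞, 0, -∞, -∞]
q=1: [-∞, -∞, 2, -5]
q=2: [-6, 4, -2, -23]
q=3: [-10, 0, 6, -1]
q=4: [-2, 8, 2, -5]
Optimal cycle mean attained by: cycle 1->2->1, total 2 + 2, length 2.
Answer: λ = 2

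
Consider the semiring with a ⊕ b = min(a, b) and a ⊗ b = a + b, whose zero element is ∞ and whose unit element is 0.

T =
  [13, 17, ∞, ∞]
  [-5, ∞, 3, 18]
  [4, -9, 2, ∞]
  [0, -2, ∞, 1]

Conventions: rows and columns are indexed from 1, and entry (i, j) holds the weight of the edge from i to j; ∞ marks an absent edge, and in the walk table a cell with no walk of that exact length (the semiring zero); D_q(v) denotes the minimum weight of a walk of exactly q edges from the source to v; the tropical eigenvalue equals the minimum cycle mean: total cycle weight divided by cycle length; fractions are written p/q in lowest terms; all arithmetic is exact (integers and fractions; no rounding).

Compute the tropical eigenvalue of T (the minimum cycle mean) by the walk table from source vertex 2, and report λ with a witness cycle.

q=0: [∞, 0, ∞, ∞]
q=1: [-5, ∞, 3, 18]
q=2: [7, -6, 5, 19]
q=3: [-11, -4, -3, 12]
q=4: [-9, -12, -1, 13]
Optimal cycle mean attained by: cycle 2->3->2, total 3 + (-9), length 2.
Answer: λ = -3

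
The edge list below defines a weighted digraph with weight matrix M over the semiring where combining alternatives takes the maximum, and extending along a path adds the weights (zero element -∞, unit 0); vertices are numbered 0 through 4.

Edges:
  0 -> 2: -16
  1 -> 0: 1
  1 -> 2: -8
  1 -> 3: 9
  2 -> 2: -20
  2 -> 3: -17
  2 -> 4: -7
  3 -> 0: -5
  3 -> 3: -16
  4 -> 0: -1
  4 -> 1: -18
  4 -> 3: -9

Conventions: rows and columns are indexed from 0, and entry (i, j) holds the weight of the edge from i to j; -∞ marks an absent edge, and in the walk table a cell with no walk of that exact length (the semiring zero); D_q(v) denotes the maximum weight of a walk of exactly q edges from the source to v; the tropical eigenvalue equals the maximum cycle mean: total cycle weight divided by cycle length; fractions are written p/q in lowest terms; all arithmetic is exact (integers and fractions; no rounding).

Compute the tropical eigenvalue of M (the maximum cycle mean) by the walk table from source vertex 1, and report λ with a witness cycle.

q=0: [-∞, 0, -∞, -∞, -∞]
q=1: [1, -∞, -8, 9, -∞]
q=2: [4, -∞, -15, -7, -15]
q=3: [-12, -33, -12, -23, -22]
q=4: [-23, -40, -28, -24, -19]
q=5: [-20, -37, -39, -28, -35]
Optimal cycle mean attained by: cycle 0->2->4->1->3->0, total (-16) + (-7) + (-18) + 9 + (-5), length 5.
Answer: λ = -37/5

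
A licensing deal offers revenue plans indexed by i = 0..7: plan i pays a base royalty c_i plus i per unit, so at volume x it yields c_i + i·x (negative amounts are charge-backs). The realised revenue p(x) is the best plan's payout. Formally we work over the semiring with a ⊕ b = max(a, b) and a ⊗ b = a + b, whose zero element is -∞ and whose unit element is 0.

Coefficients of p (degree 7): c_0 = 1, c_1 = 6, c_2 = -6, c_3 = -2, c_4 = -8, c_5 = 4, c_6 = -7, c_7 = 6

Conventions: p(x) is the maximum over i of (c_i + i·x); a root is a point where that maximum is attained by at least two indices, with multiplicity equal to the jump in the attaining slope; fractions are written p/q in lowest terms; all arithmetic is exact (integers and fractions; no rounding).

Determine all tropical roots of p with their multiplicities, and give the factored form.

hull edge (i=0, c=1) to (i=1, c=6): slope 5, span 1
hull edge (i=1, c=6) to (i=7, c=6): slope 0, span 6
Factored form: p(x) = 6 ⊗ (x ⊕ (-5)) ⊗ (x ⊕ 0) ⊗ (x ⊕ 0) ⊗ (x ⊕ 0) ⊗ (x ⊕ 0) ⊗ (x ⊕ 0) ⊗ (x ⊕ 0)
Answer: roots = -5 (mult 1), 0 (mult 6)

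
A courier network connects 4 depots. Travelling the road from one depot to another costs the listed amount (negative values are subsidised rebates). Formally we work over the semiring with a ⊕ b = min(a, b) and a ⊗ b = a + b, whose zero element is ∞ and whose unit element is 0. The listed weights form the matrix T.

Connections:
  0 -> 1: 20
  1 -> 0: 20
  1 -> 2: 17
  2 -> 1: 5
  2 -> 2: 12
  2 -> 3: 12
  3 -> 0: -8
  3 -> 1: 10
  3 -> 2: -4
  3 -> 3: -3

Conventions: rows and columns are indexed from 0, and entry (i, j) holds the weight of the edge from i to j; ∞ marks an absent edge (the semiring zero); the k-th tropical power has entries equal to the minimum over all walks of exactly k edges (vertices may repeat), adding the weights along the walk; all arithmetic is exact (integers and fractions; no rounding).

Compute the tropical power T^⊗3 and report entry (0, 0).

T^⊗2:
  [40, ∞, 37, ∞]
  [∞, 22, 29, 29]
  [4, 17, 8, 9]
  [-11, 1, -7, -6]
T^⊗3:
  [∞, 42, 49, 49]
  [21, 34, 25, 26]
  [1, 13, 5, 6]
  [-14, -2, -10, -9]
Key observation: no walk of exactly 3 edges connects these vertices, so the entry is the semiring zero.
Answer: (T^⊗3)[0][0] = ∞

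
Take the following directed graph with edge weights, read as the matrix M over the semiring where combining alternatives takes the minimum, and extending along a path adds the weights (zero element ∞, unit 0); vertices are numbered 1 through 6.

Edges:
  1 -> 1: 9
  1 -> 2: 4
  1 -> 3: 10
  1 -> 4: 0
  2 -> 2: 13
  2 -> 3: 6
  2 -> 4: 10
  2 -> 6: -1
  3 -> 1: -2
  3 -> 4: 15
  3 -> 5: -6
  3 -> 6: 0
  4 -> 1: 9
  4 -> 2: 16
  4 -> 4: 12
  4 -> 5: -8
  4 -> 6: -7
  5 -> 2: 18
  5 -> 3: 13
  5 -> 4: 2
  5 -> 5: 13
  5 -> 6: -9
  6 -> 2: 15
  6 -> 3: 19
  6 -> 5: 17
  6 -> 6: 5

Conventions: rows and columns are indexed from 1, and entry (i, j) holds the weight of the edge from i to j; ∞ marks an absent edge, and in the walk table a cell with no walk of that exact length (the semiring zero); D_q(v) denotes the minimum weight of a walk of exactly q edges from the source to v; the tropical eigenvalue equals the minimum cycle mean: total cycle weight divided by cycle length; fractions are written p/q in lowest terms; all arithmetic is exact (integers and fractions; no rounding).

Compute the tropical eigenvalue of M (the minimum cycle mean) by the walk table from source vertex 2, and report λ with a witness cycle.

q=0: [∞, 0, ∞, ∞, ∞, ∞]
q=1: [∞, 13, 6, 10, ∞, -1]
q=2: [4, 14, 18, 21, 0, 3]
q=3: [13, 8, 13, 2, 12, -9]
q=4: [11, 6, 10, 13, -6, -5]
q=5: [8, 10, 7, -4, 4, -15]
q=6: [5, 0, 4, 6, -12, -11]
Optimal cycle mean attained by: cycle 4->5->4, total (-8) + 2, length 2.
Answer: λ = -3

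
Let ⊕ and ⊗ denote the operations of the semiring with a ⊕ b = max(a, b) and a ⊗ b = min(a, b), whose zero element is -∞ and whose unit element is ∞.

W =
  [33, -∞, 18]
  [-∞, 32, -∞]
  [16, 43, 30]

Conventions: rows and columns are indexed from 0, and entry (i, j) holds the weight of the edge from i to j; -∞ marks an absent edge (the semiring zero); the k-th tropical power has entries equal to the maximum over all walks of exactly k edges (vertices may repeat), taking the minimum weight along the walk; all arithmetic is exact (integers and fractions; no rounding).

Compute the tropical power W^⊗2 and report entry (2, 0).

W^⊗2:
  [33, 18, 18]
  [-∞, 32, -∞]
  [16, 32, 30]
Key observation: the optimum is the walk 2->0->0, with weight 16 min 33 = 16.
Optimal value attained by: walk 2->0->0.
Answer: (W^⊗2)[2][0] = 16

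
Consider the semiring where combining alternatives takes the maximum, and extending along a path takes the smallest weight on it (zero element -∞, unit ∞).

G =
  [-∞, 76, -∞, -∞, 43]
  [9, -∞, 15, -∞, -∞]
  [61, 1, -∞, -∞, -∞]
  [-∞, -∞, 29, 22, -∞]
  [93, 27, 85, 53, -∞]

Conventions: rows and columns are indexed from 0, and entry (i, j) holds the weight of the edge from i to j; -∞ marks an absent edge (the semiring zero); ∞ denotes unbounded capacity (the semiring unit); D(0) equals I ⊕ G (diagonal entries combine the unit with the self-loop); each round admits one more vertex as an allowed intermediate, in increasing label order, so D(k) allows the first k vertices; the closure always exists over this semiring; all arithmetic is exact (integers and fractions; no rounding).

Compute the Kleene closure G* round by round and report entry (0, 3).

D(0):
  [∞, 76, -∞, -∞, 43]
  [9, ∞, 15, -∞, -∞]
  [61, 1, ∞, -∞, -∞]
  [-∞, -∞, 29, ∞, -∞]
  [93, 27, 85, 53, ∞]
D(1):
  [∞, 76, -∞, -∞, 43]
  [9, ∞, 15, -∞, 9]
  [61, 61, ∞, -∞, 43]
  [-∞, -∞, 29, ∞, -∞]
  [93, 76, 85, 53, ∞]
D(2):
  [∞, 76, 15, -∞, 43]
  [9, ∞, 15, -∞, 9]
  [61, 61, ∞, -∞, 43]
  [-∞, -∞, 29, ∞, -∞]
  [93, 76, 85, 53, ∞]
D(3):
  [∞, 76, 15, -∞, 43]
  [15, ∞, 15, -∞, 15]
  [61, 61, ∞, -∞, 43]
  [29, 29, 29, ∞, 29]
  [93, 76, 85, 53, ∞]
D(4):
  [∞, 76, 15, -∞, 43]
  [15, ∞, 15, -∞, 15]
  [61, 61, ∞, -∞, 43]
  [29, 29, 29, ∞, 29]
  [93, 76, 85, 53, ∞]
D(5):
  [∞, 76, 43, 43, 43]
  [15, ∞, 15, 15, 15]
  [61, 61, ∞, 43, 43]
  [29, 29, 29, ∞, 29]
  [93, 76, 85, 53, ∞]
Answer: G*[0][3] = 43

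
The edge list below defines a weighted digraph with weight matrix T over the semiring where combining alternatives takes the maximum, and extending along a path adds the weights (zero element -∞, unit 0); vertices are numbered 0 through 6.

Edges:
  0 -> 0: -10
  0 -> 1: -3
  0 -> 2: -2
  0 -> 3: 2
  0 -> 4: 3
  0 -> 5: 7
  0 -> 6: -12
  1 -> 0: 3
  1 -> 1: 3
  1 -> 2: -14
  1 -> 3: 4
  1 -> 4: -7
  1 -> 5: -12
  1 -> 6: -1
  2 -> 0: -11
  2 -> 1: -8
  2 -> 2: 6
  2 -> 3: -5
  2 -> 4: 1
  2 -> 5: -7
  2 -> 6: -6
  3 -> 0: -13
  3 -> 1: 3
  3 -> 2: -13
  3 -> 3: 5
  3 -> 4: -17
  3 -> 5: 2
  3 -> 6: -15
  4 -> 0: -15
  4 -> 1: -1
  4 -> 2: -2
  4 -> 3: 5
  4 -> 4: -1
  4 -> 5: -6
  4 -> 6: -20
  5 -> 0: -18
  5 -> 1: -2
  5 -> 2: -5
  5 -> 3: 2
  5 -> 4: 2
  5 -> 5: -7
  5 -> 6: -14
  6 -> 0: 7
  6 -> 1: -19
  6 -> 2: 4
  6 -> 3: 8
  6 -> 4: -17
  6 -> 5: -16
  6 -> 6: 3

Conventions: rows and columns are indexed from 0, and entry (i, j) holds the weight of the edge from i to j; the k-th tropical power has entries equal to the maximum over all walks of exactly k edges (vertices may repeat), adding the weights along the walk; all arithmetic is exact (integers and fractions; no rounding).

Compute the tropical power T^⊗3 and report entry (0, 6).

T^⊗2:
  [0, 5, 4, 9, 9, 4, -4]
  [6, 7, 3, 9, 6, 10, 2]
  [1, 0, 12, 6, 7, -1, 0]
  [6, 8, -3, 10, 4, 7, 2]
  [2, 8, 4, 10, -1, 7, -2]
  [1, 5, 1, 7, 1, 4, -3]
  [10, 11, 10, 13, 10, 14, 6]
T^⊗3:
  [8, 12, 10, 14, 8, 11, 4]
  [10, 12, 9, 14, 12, 13, 6]
  [7, 9, 18, 12, 13, 8, 6]
  [11, 13, 6, 15, 9, 13, 7]
  [11, 13, 10, 15, 9, 12, 7]
  [8, 10, 7, 12, 6, 9, 4]
  [14, 16, 16, 18, 16, 17, 10]
Key observation: the optimum is the walk 0->3->1->6, with weight 2 + 3 + (-1) = 4.
Optimal value attained by: walk 0->3->1->6.
Answer: (T^⊗3)[0][6] = 4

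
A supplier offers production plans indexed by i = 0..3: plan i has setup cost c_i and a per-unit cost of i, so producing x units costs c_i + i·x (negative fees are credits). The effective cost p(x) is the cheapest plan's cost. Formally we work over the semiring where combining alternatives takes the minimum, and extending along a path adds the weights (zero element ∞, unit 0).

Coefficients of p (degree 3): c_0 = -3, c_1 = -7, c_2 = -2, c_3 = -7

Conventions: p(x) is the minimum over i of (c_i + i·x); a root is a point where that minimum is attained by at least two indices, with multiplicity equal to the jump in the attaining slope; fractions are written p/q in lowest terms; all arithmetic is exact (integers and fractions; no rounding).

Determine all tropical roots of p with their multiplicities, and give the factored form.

hull edge (i=0, c=-3) to (i=1, c=-7): slope -4, span 1
hull edge (i=1, c=-7) to (i=3, c=-7): slope 0, span 2
Factored form: p(x) = -7 ⊗ (x ⊕ 0) ⊗ (x ⊕ 0) ⊗ (x ⊕ 4)
Answer: roots = 0 (mult 2), 4 (mult 1)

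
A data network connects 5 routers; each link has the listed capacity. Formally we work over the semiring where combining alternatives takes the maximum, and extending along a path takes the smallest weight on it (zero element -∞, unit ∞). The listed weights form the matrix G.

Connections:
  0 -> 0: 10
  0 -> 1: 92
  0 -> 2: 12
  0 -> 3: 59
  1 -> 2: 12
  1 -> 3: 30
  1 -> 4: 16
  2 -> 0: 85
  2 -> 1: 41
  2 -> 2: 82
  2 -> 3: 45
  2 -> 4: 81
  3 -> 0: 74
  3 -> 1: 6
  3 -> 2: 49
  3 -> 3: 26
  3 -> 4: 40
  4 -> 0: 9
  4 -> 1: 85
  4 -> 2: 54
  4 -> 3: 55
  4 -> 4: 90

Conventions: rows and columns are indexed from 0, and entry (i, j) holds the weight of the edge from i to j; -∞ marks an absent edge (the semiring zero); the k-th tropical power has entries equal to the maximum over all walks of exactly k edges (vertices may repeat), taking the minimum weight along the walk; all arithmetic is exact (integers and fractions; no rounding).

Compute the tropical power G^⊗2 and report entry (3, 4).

G^⊗2:
  [59, 12, 49, 30, 40]
  [30, 16, 30, 26, 30]
  [82, 85, 82, 59, 81]
  [49, 74, 49, 59, 49]
  [55, 85, 54, 55, 90]
Key observation: the optimum is the walk 3->2->4, with weight 49 min 81 = 49.
Optimal value attained by: walk 3->2->4.
Answer: (G^⊗2)[3][4] = 49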